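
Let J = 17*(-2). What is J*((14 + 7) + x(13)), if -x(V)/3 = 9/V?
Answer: -8364/13 ≈ -643.38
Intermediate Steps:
J = -34
x(V) = -27/V
J*((14 + 7) + x(13)) = -34*((14 + 7) - 27/13) = -34*(21 - 27*1/13) = -34*(21 - 27/13) = -34*246/13 = -8364/13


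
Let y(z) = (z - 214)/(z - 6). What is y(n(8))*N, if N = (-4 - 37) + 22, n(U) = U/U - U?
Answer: -323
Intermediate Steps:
n(U) = 1 - U
y(z) = (-214 + z)/(-6 + z)
N = -19 (N = -41 + 22 = -19)
y(n(8))*N = ((-214 + (1 - 1*8))/(-6 + (1 - 1*8)))*(-19) = ((-214 + (1 - 8))/(-6 + (1 - 8)))*(-19) = ((-214 - 7)/(-6 - 7))*(-19) = (-221/(-13))*(-19) = -1/13*(-221)*(-19) = 17*(-19) = -323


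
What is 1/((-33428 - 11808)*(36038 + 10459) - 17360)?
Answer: -1/2103355652 ≈ -4.7543e-10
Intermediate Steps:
1/((-33428 - 11808)*(36038 + 10459) - 17360) = 1/(-45236*46497 - 17360) = 1/(-2103338292 - 17360) = 1/(-2103355652) = -1/2103355652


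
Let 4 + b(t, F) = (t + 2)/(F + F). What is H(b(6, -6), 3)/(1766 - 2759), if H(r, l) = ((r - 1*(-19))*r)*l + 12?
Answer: 566/2979 ≈ 0.19000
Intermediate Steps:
b(t, F) = -4 + (2 + t)/(2*F) (b(t, F) = -4 + (t + 2)/(F + F) = -4 + (2 + t)/((2*F)) = -4 + (2 + t)*(1/(2*F)) = -4 + (2 + t)/(2*F))
H(r, l) = 12 + l*r*(19 + r) (H(r, l) = ((r + 19)*r)*l + 12 = ((19 + r)*r)*l + 12 = (r*(19 + r))*l + 12 = l*r*(19 + r) + 12 = 12 + l*r*(19 + r))
H(b(6, -6), 3)/(1766 - 2759) = (12 + 3*((½)*(2 + 6 - 8*(-6))/(-6))² + 19*3*((½)*(2 + 6 - 8*(-6))/(-6)))/(1766 - 2759) = (12 + 3*((½)*(-⅙)*(2 + 6 + 48))² + 19*3*((½)*(-⅙)*(2 + 6 + 48)))/(-993) = -(12 + 3*((½)*(-⅙)*56)² + 19*3*((½)*(-⅙)*56))/993 = -(12 + 3*(-14/3)² + 19*3*(-14/3))/993 = -(12 + 3*(196/9) - 266)/993 = -(12 + 196/3 - 266)/993 = -1/993*(-566/3) = 566/2979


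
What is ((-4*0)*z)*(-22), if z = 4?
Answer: 0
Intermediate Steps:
((-4*0)*z)*(-22) = (-4*0*4)*(-22) = (0*4)*(-22) = 0*(-22) = 0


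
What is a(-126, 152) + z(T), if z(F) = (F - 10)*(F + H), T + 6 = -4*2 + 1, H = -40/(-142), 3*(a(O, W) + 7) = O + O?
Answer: 14308/71 ≈ 201.52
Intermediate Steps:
a(O, W) = -7 + 2*O/3 (a(O, W) = -7 + (O + O)/3 = -7 + (2*O)/3 = -7 + 2*O/3)
H = 20/71 (H = -40*(-1/142) = 20/71 ≈ 0.28169)
T = -13 (T = -6 + (-4*2 + 1) = -6 + (-8 + 1) = -6 - 7 = -13)
z(F) = (-10 + F)*(20/71 + F) (z(F) = (F - 10)*(F + 20/71) = (-10 + F)*(20/71 + F))
a(-126, 152) + z(T) = (-7 + (⅔)*(-126)) + (-200/71 + (-13)² - 690/71*(-13)) = (-7 - 84) + (-200/71 + 169 + 8970/71) = -91 + 20769/71 = 14308/71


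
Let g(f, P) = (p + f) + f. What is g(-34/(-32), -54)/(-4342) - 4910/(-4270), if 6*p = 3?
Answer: 17046409/14832272 ≈ 1.1493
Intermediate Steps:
p = ½ (p = (⅙)*3 = ½ ≈ 0.50000)
g(f, P) = ½ + 2*f (g(f, P) = (½ + f) + f = ½ + 2*f)
g(-34/(-32), -54)/(-4342) - 4910/(-4270) = (½ + 2*(-34/(-32)))/(-4342) - 4910/(-4270) = (½ + 2*(-34*(-1/32)))*(-1/4342) - 4910*(-1/4270) = (½ + 2*(17/16))*(-1/4342) + 491/427 = (½ + 17/8)*(-1/4342) + 491/427 = (21/8)*(-1/4342) + 491/427 = -21/34736 + 491/427 = 17046409/14832272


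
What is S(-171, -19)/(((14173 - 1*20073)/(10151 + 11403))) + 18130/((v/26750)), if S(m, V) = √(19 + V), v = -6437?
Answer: -484977500/6437 ≈ -75342.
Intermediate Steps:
S(-171, -19)/(((14173 - 1*20073)/(10151 + 11403))) + 18130/((v/26750)) = √(19 - 19)/(((14173 - 1*20073)/(10151 + 11403))) + 18130/((-6437/26750)) = √0/(((14173 - 20073)/21554)) + 18130/((-6437*1/26750)) = 0/((-5900*1/21554)) + 18130/(-6437/26750) = 0/(-2950/10777) + 18130*(-26750/6437) = 0*(-10777/2950) - 484977500/6437 = 0 - 484977500/6437 = -484977500/6437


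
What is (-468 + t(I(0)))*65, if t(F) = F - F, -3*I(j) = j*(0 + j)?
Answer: -30420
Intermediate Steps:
I(j) = -j**2/3 (I(j) = -j*(0 + j)/3 = -j*j/3 = -j**2/3)
t(F) = 0
(-468 + t(I(0)))*65 = (-468 + 0)*65 = -468*65 = -30420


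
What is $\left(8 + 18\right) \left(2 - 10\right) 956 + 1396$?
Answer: $-197452$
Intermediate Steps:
$\left(8 + 18\right) \left(2 - 10\right) 956 + 1396 = 26 \left(2 - 10\right) 956 + 1396 = 26 \left(-8\right) 956 + 1396 = \left(-208\right) 956 + 1396 = -198848 + 1396 = -197452$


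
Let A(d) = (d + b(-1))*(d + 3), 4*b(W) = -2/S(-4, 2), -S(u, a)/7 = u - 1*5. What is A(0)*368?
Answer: -184/21 ≈ -8.7619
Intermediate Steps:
S(u, a) = 35 - 7*u (S(u, a) = -7*(u - 1*5) = -7*(u - 5) = -7*(-5 + u) = 35 - 7*u)
b(W) = -1/126 (b(W) = (-2/(35 - 7*(-4)))/4 = (-2/(35 + 28))/4 = (-2/63)/4 = (-2*1/63)/4 = (1/4)*(-2/63) = -1/126)
A(d) = (3 + d)*(-1/126 + d) (A(d) = (d - 1/126)*(d + 3) = (-1/126 + d)*(3 + d) = (3 + d)*(-1/126 + d))
A(0)*368 = (-1/42 + 0**2 + (377/126)*0)*368 = (-1/42 + 0 + 0)*368 = -1/42*368 = -184/21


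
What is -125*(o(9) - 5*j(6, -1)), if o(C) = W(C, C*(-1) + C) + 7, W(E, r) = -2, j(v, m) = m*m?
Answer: 0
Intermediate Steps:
j(v, m) = m²
o(C) = 5 (o(C) = -2 + 7 = 5)
-125*(o(9) - 5*j(6, -1)) = -125*(5 - 5*(-1)²) = -125*(5 - 5*1) = -125*(5 - 5) = -125*0 = 0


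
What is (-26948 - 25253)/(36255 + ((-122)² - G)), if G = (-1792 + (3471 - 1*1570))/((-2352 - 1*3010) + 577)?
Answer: -249781785/244700224 ≈ -1.0208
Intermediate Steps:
G = -109/4785 (G = (-1792 + (3471 - 1570))/((-2352 - 3010) + 577) = (-1792 + 1901)/(-5362 + 577) = 109/(-4785) = 109*(-1/4785) = -109/4785 ≈ -0.022780)
(-26948 - 25253)/(36255 + ((-122)² - G)) = (-26948 - 25253)/(36255 + ((-122)² - 1*(-109/4785))) = -52201/(36255 + (14884 + 109/4785)) = -52201/(36255 + 71220049/4785) = -52201/244700224/4785 = -52201*4785/244700224 = -249781785/244700224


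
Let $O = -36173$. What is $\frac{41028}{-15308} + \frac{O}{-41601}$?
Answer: $- \frac{288267386}{159207027} \approx -1.8106$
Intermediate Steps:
$\frac{41028}{-15308} + \frac{O}{-41601} = \frac{41028}{-15308} - \frac{36173}{-41601} = 41028 \left(- \frac{1}{15308}\right) - - \frac{36173}{41601} = - \frac{10257}{3827} + \frac{36173}{41601} = - \frac{288267386}{159207027}$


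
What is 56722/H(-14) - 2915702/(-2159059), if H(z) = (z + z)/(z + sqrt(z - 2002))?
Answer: 61235988001/2159059 - 170166*I*sqrt(14)/7 ≈ 28362.0 - 90958.0*I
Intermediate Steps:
H(z) = 2*z/(z + sqrt(-2002 + z)) (H(z) = (2*z)/(z + sqrt(-2002 + z)) = 2*z/(z + sqrt(-2002 + z)))
56722/H(-14) - 2915702/(-2159059) = 56722/((2*(-14)/(-14 + sqrt(-2002 - 14)))) - 2915702/(-2159059) = 56722/((2*(-14)/(-14 + sqrt(-2016)))) - 2915702*(-1/2159059) = 56722/((2*(-14)/(-14 + 12*I*sqrt(14)))) + 2915702/2159059 = 56722/((-28/(-14 + 12*I*sqrt(14)))) + 2915702/2159059 = 56722*(1/2 - 3*I*sqrt(14)/7) + 2915702/2159059 = (28361 - 170166*I*sqrt(14)/7) + 2915702/2159059 = 61235988001/2159059 - 170166*I*sqrt(14)/7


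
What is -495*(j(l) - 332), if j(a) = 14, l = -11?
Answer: 157410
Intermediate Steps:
-495*(j(l) - 332) = -495*(14 - 332) = -495*(-318) = 157410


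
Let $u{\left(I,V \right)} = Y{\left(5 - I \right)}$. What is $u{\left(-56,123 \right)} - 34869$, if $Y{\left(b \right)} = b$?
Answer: $-34808$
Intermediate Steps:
$u{\left(I,V \right)} = 5 - I$
$u{\left(-56,123 \right)} - 34869 = \left(5 - -56\right) - 34869 = \left(5 + 56\right) - 34869 = 61 - 34869 = -34808$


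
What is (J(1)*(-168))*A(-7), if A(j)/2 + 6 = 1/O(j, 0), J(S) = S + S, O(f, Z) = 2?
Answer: 3696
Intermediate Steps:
J(S) = 2*S
A(j) = -11 (A(j) = -12 + 2/2 = -12 + 2*(½) = -12 + 1 = -11)
(J(1)*(-168))*A(-7) = ((2*1)*(-168))*(-11) = (2*(-168))*(-11) = -336*(-11) = 3696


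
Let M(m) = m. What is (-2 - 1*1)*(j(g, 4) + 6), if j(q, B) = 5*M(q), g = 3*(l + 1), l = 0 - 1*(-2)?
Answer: -153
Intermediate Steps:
l = 2 (l = 0 + 2 = 2)
g = 9 (g = 3*(2 + 1) = 3*3 = 9)
j(q, B) = 5*q
(-2 - 1*1)*(j(g, 4) + 6) = (-2 - 1*1)*(5*9 + 6) = (-2 - 1)*(45 + 6) = -3*51 = -153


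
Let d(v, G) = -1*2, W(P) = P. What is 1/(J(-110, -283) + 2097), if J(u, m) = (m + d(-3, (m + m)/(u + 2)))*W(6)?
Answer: 1/387 ≈ 0.0025840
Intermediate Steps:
d(v, G) = -2
J(u, m) = -12 + 6*m (J(u, m) = (m - 2)*6 = (-2 + m)*6 = -12 + 6*m)
1/(J(-110, -283) + 2097) = 1/((-12 + 6*(-283)) + 2097) = 1/((-12 - 1698) + 2097) = 1/(-1710 + 2097) = 1/387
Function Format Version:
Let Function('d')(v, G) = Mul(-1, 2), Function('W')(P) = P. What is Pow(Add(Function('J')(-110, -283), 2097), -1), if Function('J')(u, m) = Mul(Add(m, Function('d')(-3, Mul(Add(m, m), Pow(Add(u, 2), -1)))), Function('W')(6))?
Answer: Rational(1, 387) ≈ 0.0025840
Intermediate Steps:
Function('d')(v, G) = -2
Function('J')(u, m) = Add(-12, Mul(6, m)) (Function('J')(u, m) = Mul(Add(m, -2), 6) = Mul(Add(-2, m), 6) = Add(-12, Mul(6, m)))
Pow(Add(Function('J')(-110, -283), 2097), -1) = Pow(Add(Add(-12, Mul(6, -283)), 2097), -1) = Pow(Add(Add(-12, -1698), 2097), -1) = Pow(Add(-1710, 2097), -1) = Pow(387, -1) = Rational(1, 387)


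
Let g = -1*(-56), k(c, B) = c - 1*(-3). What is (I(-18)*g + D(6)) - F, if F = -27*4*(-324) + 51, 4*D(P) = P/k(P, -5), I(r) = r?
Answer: -216305/6 ≈ -36051.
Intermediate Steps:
k(c, B) = 3 + c (k(c, B) = c + 3 = 3 + c)
g = 56
D(P) = P/(4*(3 + P)) (D(P) = (P/(3 + P))/4 = P/(4*(3 + P)))
F = 35043 (F = -108*(-324) + 51 = 34992 + 51 = 35043)
(I(-18)*g + D(6)) - F = (-18*56 + (¼)*6/(3 + 6)) - 1*35043 = (-1008 + (¼)*6/9) - 35043 = (-1008 + (¼)*6*(⅑)) - 35043 = (-1008 + ⅙) - 35043 = -6047/6 - 35043 = -216305/6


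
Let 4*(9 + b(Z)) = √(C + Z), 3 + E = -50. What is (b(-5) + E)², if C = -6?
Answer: (248 - I*√11)²/16 ≈ 3843.3 - 102.82*I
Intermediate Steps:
E = -53 (E = -3 - 50 = -53)
b(Z) = -9 + √(-6 + Z)/4
(b(-5) + E)² = ((-9 + √(-6 - 5)/4) - 53)² = ((-9 + √(-11)/4) - 53)² = ((-9 + (I*√11)/4) - 53)² = ((-9 + I*√11/4) - 53)² = (-62 + I*√11/4)²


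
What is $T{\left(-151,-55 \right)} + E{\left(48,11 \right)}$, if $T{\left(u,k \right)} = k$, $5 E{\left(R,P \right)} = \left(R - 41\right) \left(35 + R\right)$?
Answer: $\frac{306}{5} \approx 61.2$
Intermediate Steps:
$E{\left(R,P \right)} = \frac{\left(-41 + R\right) \left(35 + R\right)}{5}$ ($E{\left(R,P \right)} = \frac{\left(R - 41\right) \left(35 + R\right)}{5} = \frac{\left(-41 + R\right) \left(35 + R\right)}{5}$)
$T{\left(-151,-55 \right)} + E{\left(48,11 \right)} = -55 - \left(\frac{1723}{5} - \frac{2304}{5}\right) = -55 - - \frac{581}{5} = -55 + \frac{581}{5} = \frac{306}{5}$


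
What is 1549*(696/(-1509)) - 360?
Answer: -540448/503 ≈ -1074.4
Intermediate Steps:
1549*(696/(-1509)) - 360 = 1549*(696*(-1/1509)) - 360 = 1549*(-232/503) - 360 = -359368/503 - 360 = -540448/503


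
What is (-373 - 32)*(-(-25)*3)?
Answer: -30375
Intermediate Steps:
(-373 - 32)*(-(-25)*3) = -(-10125)*(-3) = -405*75 = -30375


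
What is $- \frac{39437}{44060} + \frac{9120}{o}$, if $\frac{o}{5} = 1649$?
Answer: $\frac{15333827}{72654940} \approx 0.21105$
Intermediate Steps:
$o = 8245$ ($o = 5 \cdot 1649 = 8245$)
$- \frac{39437}{44060} + \frac{9120}{o} = - \frac{39437}{44060} + \frac{9120}{8245} = \left(-39437\right) \frac{1}{44060} + 9120 \cdot \frac{1}{8245} = - \frac{39437}{44060} + \frac{1824}{1649} = \frac{15333827}{72654940}$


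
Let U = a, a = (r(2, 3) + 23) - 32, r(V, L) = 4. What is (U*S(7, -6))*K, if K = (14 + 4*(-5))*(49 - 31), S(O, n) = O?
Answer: 3780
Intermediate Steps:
K = -108 (K = (14 - 20)*18 = -6*18 = -108)
a = -5 (a = (4 + 23) - 32 = 27 - 32 = -5)
U = -5
(U*S(7, -6))*K = -5*7*(-108) = -35*(-108) = 3780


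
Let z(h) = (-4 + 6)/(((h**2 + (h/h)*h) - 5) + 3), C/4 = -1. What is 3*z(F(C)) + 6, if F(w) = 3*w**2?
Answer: 7053/1175 ≈ 6.0026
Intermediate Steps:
C = -4 (C = 4*(-1) = -4)
z(h) = 2/(-2 + h + h**2) (z(h) = 2/(((h**2 + 1*h) - 5) + 3) = 2/(((h**2 + h) - 5) + 3) = 2/(((h + h**2) - 5) + 3) = 2/((-5 + h + h**2) + 3) = 2/(-2 + h + h**2))
3*z(F(C)) + 6 = 3*(2/(-2 + 3*(-4)**2 + (3*(-4)**2)**2)) + 6 = 3*(2/(-2 + 3*16 + (3*16)**2)) + 6 = 3*(2/(-2 + 48 + 48**2)) + 6 = 3*(2/(-2 + 48 + 2304)) + 6 = 3*(2/2350) + 6 = 3*(2*(1/2350)) + 6 = 3*(1/1175) + 6 = 3/1175 + 6 = 7053/1175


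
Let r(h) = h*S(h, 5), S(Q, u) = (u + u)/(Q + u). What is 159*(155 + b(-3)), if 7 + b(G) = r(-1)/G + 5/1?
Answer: 48919/2 ≈ 24460.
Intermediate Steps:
S(Q, u) = 2*u/(Q + u) (S(Q, u) = (2*u)/(Q + u) = 2*u/(Q + u))
r(h) = 10*h/(5 + h) (r(h) = h*(2*5/(h + 5)) = h*(2*5/(5 + h)) = h*(10/(5 + h)) = 10*h/(5 + h))
b(G) = -2 - 5/(2*G) (b(G) = -7 + ((10*(-1)/(5 - 1))/G + 5/1) = -7 + ((10*(-1)/4)/G + 5*1) = -7 + ((10*(-1)*(1/4))/G + 5) = -7 + (-5/(2*G) + 5) = -7 + (5 - 5/(2*G)) = -2 - 5/(2*G))
159*(155 + b(-3)) = 159*(155 + (-2 - 5/2/(-3))) = 159*(155 + (-2 - 5/2*(-1/3))) = 159*(155 + (-2 + 5/6)) = 159*(155 - 7/6) = 159*(923/6) = 48919/2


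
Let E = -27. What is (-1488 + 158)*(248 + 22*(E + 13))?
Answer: 79800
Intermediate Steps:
(-1488 + 158)*(248 + 22*(E + 13)) = (-1488 + 158)*(248 + 22*(-27 + 13)) = -1330*(248 + 22*(-14)) = -1330*(248 - 308) = -1330*(-60) = 79800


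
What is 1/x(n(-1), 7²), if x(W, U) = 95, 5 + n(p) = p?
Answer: 1/95 ≈ 0.010526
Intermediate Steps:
n(p) = -5 + p
1/x(n(-1), 7²) = 1/95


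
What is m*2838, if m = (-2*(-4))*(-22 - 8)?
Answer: -681120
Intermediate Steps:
m = -240 (m = 8*(-30) = -240)
m*2838 = -240*2838 = -681120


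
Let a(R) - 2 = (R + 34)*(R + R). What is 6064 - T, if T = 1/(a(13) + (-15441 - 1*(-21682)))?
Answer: 45267759/7465 ≈ 6064.0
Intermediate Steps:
a(R) = 2 + 2*R*(34 + R) (a(R) = 2 + (R + 34)*(R + R) = 2 + (34 + R)*(2*R) = 2 + 2*R*(34 + R))
T = 1/7465 (T = 1/((2 + 2*13**2 + 68*13) + (-15441 - 1*(-21682))) = 1/((2 + 2*169 + 884) + (-15441 + 21682)) = 1/((2 + 338 + 884) + 6241) = 1/(1224 + 6241) = 1/7465 ≈ 0.00013396)
6064 - T = 6064 - 1*1/7465 = 6064 - 1/7465 = 45267759/7465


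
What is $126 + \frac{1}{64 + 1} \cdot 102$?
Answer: $\frac{8292}{65} \approx 127.57$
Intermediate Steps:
$126 + \frac{1}{64 + 1} \cdot 102 = 126 + \frac{1}{65} \cdot 102 = 126 + \frac{102}{65} = \frac{8292}{65}$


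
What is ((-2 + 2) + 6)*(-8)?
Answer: -48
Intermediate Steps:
((-2 + 2) + 6)*(-8) = (0 + 6)*(-8) = 6*(-8) = -48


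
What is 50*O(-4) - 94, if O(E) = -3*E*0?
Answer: -94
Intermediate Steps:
O(E) = 0
50*O(-4) - 94 = 50*0 - 94 = 0 - 94 = -94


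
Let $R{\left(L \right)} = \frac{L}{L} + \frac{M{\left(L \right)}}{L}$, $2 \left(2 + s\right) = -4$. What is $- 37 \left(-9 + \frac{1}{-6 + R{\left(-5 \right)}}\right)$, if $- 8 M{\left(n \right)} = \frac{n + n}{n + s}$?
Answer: $\frac{60939}{179} \approx 340.44$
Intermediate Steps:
$s = -4$ ($s = -2 + \frac{1}{2} \left(-4\right) = -2 - 2 = -4$)
$M{\left(n \right)} = - \frac{n}{4 \left(-4 + n\right)}$ ($M{\left(n \right)} = - \frac{\left(n + n\right) \frac{1}{n - 4}}{8} = - \frac{2 n \frac{1}{-4 + n}}{8} = - \frac{n}{4 \left(-4 + n\right)}$)
$R{\left(L \right)} = 1 - \frac{1}{-16 + 4 L}$ ($R{\left(L \right)} = \frac{L}{L} + \frac{\left(-1\right) L \frac{1}{-16 + 4 L}}{L} = 1 - \frac{1}{-16 + 4 L}$)
$- 37 \left(-9 + \frac{1}{-6 + R{\left(-5 \right)}}\right) = - 37 \left(-9 + \frac{1}{-6 + \frac{- \frac{17}{4} - 5}{-4 - 5}}\right) = - 37 \left(-9 + \frac{1}{-6 + \frac{1}{-9} \left(- \frac{37}{4}\right)}\right) = - 37 \left(-9 + \frac{1}{-6 - - \frac{37}{36}}\right) = - 37 \left(-9 + \frac{1}{-6 + \frac{37}{36}}\right) = - 37 \left(-9 + \frac{1}{- \frac{179}{36}}\right) = - 37 \left(-9 - \frac{36}{179}\right) = \left(-37\right) \left(- \frac{1647}{179}\right) = \frac{60939}{179}$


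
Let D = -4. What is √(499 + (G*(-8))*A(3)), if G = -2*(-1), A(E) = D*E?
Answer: √691 ≈ 26.287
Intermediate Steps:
A(E) = -4*E
G = 2
√(499 + (G*(-8))*A(3)) = √(499 + (2*(-8))*(-4*3)) = √(499 - 16*(-12)) = √(499 + 192) = √691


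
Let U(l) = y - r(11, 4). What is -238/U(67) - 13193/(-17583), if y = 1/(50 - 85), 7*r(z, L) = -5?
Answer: -8119431/23444 ≈ -346.33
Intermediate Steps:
r(z, L) = -5/7 (r(z, L) = (1/7)*(-5) = -5/7)
y = -1/35 (y = 1/(-35) = -1/35 ≈ -0.028571)
U(l) = 24/35 (U(l) = -1/35 - 1*(-5/7) = -1/35 + 5/7 = 24/35)
-238/U(67) - 13193/(-17583) = -238/24/35 - 13193/(-17583) = -238*35/24 - 13193*(-1/17583) = -4165/12 + 13193/17583 = -8119431/23444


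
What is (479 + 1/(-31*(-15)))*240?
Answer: 3563776/31 ≈ 1.1496e+5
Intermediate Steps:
(479 + 1/(-31*(-15)))*240 = (479 - 1/31*(-1/15))*240 = (479 + 1/465)*240 = (222736/465)*240 = 3563776/31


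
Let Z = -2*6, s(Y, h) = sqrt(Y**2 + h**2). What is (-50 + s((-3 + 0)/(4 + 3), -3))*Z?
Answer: 600 - 180*sqrt(2)/7 ≈ 563.63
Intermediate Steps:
Z = -12
(-50 + s((-3 + 0)/(4 + 3), -3))*Z = (-50 + sqrt(((-3 + 0)/(4 + 3))**2 + (-3)**2))*(-12) = (-50 + sqrt((-3/7)**2 + 9))*(-12) = (-50 + sqrt(9/49 + 9))*(-12) = (-50 + sqrt(450/49))*(-12) = (-50 + 15*sqrt(2)/7)*(-12) = 600 - 180*sqrt(2)/7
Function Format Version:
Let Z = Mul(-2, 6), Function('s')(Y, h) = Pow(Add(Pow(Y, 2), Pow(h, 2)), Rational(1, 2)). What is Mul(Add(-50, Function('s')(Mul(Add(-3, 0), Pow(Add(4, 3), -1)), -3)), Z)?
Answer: Add(600, Mul(Rational(-180, 7), Pow(2, Rational(1, 2)))) ≈ 563.63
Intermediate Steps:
Z = -12
Mul(Add(-50, Function('s')(Mul(Add(-3, 0), Pow(Add(4, 3), -1)), -3)), Z) = Mul(Add(-50, Pow(Add(Pow(Mul(Add(-3, 0), Pow(Add(4, 3), -1)), 2), Pow(-3, 2)), Rational(1, 2))), -12) = Mul(Add(-50, Pow(Add(Pow(Mul(-3, Pow(7, -1)), 2), 9), Rational(1, 2))), -12) = Mul(Add(-50, Pow(Add(Pow(Mul(-3, Rational(1, 7)), 2), 9), Rational(1, 2))), -12) = Mul(Add(-50, Pow(Add(Pow(Rational(-3, 7), 2), 9), Rational(1, 2))), -12) = Mul(Add(-50, Pow(Add(Rational(9, 49), 9), Rational(1, 2))), -12) = Mul(Add(-50, Pow(Rational(450, 49), Rational(1, 2))), -12) = Mul(Add(-50, Mul(Rational(15, 7), Pow(2, Rational(1, 2)))), -12) = Add(600, Mul(Rational(-180, 7), Pow(2, Rational(1, 2))))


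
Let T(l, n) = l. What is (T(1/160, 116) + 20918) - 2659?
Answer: 2921441/160 ≈ 18259.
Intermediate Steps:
(T(1/160, 116) + 20918) - 2659 = (1/160 + 20918) - 2659 = 3346881/160 - 2659 = 2921441/160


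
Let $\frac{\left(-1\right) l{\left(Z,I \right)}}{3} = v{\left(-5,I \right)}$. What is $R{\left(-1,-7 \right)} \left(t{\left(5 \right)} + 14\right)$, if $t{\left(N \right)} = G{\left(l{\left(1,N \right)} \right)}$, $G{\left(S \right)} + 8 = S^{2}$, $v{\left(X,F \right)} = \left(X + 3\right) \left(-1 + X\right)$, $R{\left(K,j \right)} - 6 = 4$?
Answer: $13020$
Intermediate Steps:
$R{\left(K,j \right)} = 10$ ($R{\left(K,j \right)} = 6 + 4 = 10$)
$v{\left(X,F \right)} = \left(-1 + X\right) \left(3 + X\right)$ ($v{\left(X,F \right)} = \left(3 + X\right) \left(-1 + X\right) = \left(-1 + X\right) \left(3 + X\right)$)
$l{\left(Z,I \right)} = -36$ ($l{\left(Z,I \right)} = - 3 \left(-3 + \left(-5\right)^{2} + 2 \left(-5\right)\right) = - 3 \left(-3 + 25 - 10\right) = \left(-3\right) 12 = -36$)
$G{\left(S \right)} = -8 + S^{2}$
$t{\left(N \right)} = 1288$ ($t{\left(N \right)} = -8 + \left(-36\right)^{2} = -8 + 1296 = 1288$)
$R{\left(-1,-7 \right)} \left(t{\left(5 \right)} + 14\right) = 10 \left(1288 + 14\right) = 10 \cdot 1302 = 13020$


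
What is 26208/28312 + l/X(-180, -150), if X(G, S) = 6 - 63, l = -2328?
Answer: 2808508/67241 ≈ 41.768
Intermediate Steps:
X(G, S) = -57
26208/28312 + l/X(-180, -150) = 26208/28312 - 2328/(-57) = 26208*(1/28312) - 2328*(-1/57) = 3276/3539 + 776/19 = 2808508/67241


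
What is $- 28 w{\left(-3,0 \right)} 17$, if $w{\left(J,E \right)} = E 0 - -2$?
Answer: $-952$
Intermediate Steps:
$w{\left(J,E \right)} = 2$ ($w{\left(J,E \right)} = 0 + 2 = 2$)
$- 28 w{\left(-3,0 \right)} 17 = \left(-28\right) 2 \cdot 17 = \left(-56\right) 17 = -952$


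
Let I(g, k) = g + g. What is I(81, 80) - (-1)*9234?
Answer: 9396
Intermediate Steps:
I(g, k) = 2*g
I(81, 80) - (-1)*9234 = 2*81 - (-1)*9234 = 162 - 1*(-9234) = 162 + 9234 = 9396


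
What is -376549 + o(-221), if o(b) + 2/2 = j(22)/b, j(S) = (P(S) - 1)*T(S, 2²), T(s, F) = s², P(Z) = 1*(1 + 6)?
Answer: -83220454/221 ≈ -3.7656e+5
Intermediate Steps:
P(Z) = 7 (P(Z) = 1*7 = 7)
j(S) = 6*S² (j(S) = (7 - 1)*S² = 6*S²)
o(b) = -1 + 2904/b (o(b) = -1 + (6*22²)/b = -1 + (6*484)/b = -1 + 2904/b)
-376549 + o(-221) = -376549 + (2904 - 1*(-221))/(-221) = -376549 - (2904 + 221)/221 = -376549 - 1/221*3125 = -376549 - 3125/221 = -83220454/221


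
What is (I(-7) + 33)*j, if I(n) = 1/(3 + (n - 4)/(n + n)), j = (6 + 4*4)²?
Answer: 853292/53 ≈ 16100.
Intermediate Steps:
j = 484 (j = (6 + 16)² = 22² = 484)
I(n) = 1/(3 + (-4 + n)/(2*n)) (I(n) = 1/(3 + (-4 + n)/((2*n))) = 1/(3 + (-4 + n)*(1/(2*n))) = 1/(3 + (-4 + n)/(2*n)))
(I(-7) + 33)*j = (2*(-7)/(-4 + 7*(-7)) + 33)*484 = (2*(-7)/(-4 - 49) + 33)*484 = (2*(-7)/(-53) + 33)*484 = (2*(-7)*(-1/53) + 33)*484 = (14/53 + 33)*484 = (1763/53)*484 = 853292/53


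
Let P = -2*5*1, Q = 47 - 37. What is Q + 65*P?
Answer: -640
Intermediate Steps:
Q = 10
P = -10 (P = -10*1 = -10)
Q + 65*P = 10 + 65*(-10) = 10 - 650 = -640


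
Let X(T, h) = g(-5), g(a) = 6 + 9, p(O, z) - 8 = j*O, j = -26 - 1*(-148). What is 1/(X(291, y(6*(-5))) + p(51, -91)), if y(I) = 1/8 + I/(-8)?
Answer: 1/6245 ≈ 0.00016013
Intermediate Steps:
j = 122 (j = -26 + 148 = 122)
p(O, z) = 8 + 122*O
g(a) = 15
y(I) = 1/8 - I/8 (y(I) = 1*(1/8) + I*(-1/8) = 1/8 - I/8)
X(T, h) = 15
1/(X(291, y(6*(-5))) + p(51, -91)) = 1/(15 + (8 + 122*51)) = 1/(15 + (8 + 6222)) = 1/(15 + 6230) = 1/6245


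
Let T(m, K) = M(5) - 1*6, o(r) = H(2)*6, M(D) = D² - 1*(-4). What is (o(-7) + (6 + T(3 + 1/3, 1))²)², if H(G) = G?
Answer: 727609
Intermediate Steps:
M(D) = 4 + D² (M(D) = D² + 4 = 4 + D²)
o(r) = 12 (o(r) = 2*6 = 12)
T(m, K) = 23 (T(m, K) = (4 + 5²) - 1*6 = (4 + 25) - 6 = 29 - 6 = 23)
(o(-7) + (6 + T(3 + 1/3, 1))²)² = (12 + (6 + 23)²)² = (12 + 29²)² = (12 + 841)² = 853² = 727609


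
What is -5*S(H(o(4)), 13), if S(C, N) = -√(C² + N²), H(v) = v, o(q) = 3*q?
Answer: 5*√313 ≈ 88.459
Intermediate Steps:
-5*S(H(o(4)), 13) = -(-5)*√((3*4)² + 13²) = -(-5)*√(12² + 169) = -(-5)*√(144 + 169) = -(-5)*√313 = 5*√313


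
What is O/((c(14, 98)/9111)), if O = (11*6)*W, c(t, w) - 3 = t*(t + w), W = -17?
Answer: -10222542/1571 ≈ -6507.0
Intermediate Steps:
c(t, w) = 3 + t*(t + w)
O = -1122 (O = (11*6)*(-17) = 66*(-17) = -1122)
O/((c(14, 98)/9111)) = -1122*9111/(3 + 14² + 14*98) = -1122*9111/(3 + 196 + 1372) = -1122/(1571*(1/9111)) = -1122/1571/9111 = -1122*9111/1571 = -10222542/1571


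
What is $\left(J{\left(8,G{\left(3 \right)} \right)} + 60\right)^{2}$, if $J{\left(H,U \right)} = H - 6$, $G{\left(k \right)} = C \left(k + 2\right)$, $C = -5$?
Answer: $3844$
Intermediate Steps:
$G{\left(k \right)} = -10 - 5 k$ ($G{\left(k \right)} = - 5 \left(k + 2\right) = - 5 \left(2 + k\right) = -10 - 5 k$)
$J{\left(H,U \right)} = -6 + H$
$\left(J{\left(8,G{\left(3 \right)} \right)} + 60\right)^{2} = \left(\left(-6 + 8\right) + 60\right)^{2} = \left(2 + 60\right)^{2} = 62^{2} = 3844$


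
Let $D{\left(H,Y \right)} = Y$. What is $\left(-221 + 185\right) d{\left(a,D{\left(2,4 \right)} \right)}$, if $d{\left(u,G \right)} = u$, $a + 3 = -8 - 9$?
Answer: $720$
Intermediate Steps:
$a = -20$ ($a = -3 - 17 = -20$)
$\left(-221 + 185\right) d{\left(a,D{\left(2,4 \right)} \right)} = \left(-221 + 185\right) \left(-20\right) = \left(-36\right) \left(-20\right) = 720$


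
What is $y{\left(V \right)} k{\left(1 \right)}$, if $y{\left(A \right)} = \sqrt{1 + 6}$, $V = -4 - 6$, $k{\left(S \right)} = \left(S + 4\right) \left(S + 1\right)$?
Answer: $10 \sqrt{7} \approx 26.458$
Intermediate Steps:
$k{\left(S \right)} = \left(1 + S\right) \left(4 + S\right)$ ($k{\left(S \right)} = \left(4 + S\right) \left(1 + S\right) = \left(1 + S\right) \left(4 + S\right)$)
$V = -10$ ($V = -4 - 6 = -10$)
$y{\left(A \right)} = \sqrt{7}$
$y{\left(V \right)} k{\left(1 \right)} = \sqrt{7} \left(4 + 1^{2} + 5 \cdot 1\right) = \sqrt{7} \left(4 + 1 + 5\right) = \sqrt{7} \cdot 10 = 10 \sqrt{7}$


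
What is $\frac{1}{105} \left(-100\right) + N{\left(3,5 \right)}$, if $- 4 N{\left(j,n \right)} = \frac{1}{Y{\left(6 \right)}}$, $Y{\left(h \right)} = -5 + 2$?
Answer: $- \frac{73}{84} \approx -0.86905$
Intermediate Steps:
$Y{\left(h \right)} = -3$
$N{\left(j,n \right)} = \frac{1}{12}$ ($N{\left(j,n \right)} = - \frac{1}{4 \left(-3\right)} = \left(- \frac{1}{4}\right) \left(- \frac{1}{3}\right) = \frac{1}{12}$)
$\frac{1}{105} \left(-100\right) + N{\left(3,5 \right)} = \frac{1}{105} \left(-100\right) + \frac{1}{12} = - \frac{20}{21} + \frac{1}{12} = - \frac{73}{84}$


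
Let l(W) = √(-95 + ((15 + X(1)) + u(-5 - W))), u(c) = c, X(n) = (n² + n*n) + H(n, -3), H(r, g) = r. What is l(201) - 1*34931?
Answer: -34931 + I*√283 ≈ -34931.0 + 16.823*I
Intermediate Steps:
X(n) = n + 2*n² (X(n) = (n² + n*n) + n = (n² + n²) + n = 2*n² + n = n + 2*n²)
l(W) = √(-82 - W) (l(W) = √(-95 + ((15 + 1*(1 + 2*1)) + (-5 - W))) = √(-95 + ((15 + 1*(1 + 2)) + (-5 - W))) = √(-95 + ((15 + 1*3) + (-5 - W))) = √(-95 + ((15 + 3) + (-5 - W))) = √(-95 + (18 + (-5 - W))) = √(-95 + (13 - W)) = √(-82 - W))
l(201) - 1*34931 = √(-82 - 1*201) - 1*34931 = √(-82 - 201) - 34931 = √(-283) - 34931 = I*√283 - 34931 = -34931 + I*√283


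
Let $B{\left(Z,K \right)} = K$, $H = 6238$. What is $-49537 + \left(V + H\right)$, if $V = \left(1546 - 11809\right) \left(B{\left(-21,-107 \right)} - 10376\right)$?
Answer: $107543730$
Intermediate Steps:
$V = 107587029$ ($V = \left(1546 - 11809\right) \left(-107 - 10376\right) = \left(-10263\right) \left(-10483\right) = 107587029$)
$-49537 + \left(V + H\right) = -49537 + \left(107587029 + 6238\right) = -49537 + 107593267 = 107543730$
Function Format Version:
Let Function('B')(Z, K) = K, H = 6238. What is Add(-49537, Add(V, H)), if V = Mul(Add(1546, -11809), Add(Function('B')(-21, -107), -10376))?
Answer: 107543730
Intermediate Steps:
V = 107587029 (V = Mul(Add(1546, -11809), Add(-107, -10376)) = Mul(-10263, -10483) = 107587029)
Add(-49537, Add(V, H)) = Add(-49537, Add(107587029, 6238)) = Add(-49537, 107593267) = 107543730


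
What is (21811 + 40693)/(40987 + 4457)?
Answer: 15626/11361 ≈ 1.3754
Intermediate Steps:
(21811 + 40693)/(40987 + 4457) = 62504/45444 = 62504*(1/45444) = 15626/11361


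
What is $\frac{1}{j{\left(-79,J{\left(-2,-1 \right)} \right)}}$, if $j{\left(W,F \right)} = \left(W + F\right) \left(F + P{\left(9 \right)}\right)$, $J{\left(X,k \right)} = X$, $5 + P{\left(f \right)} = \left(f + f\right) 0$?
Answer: $\frac{1}{567} \approx 0.0017637$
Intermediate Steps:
$P{\left(f \right)} = -5$ ($P{\left(f \right)} = -5 + \left(f + f\right) 0 = -5 + 2 f 0 = -5 + 0 = -5$)
$j{\left(W,F \right)} = \left(-5 + F\right) \left(F + W\right)$ ($j{\left(W,F \right)} = \left(W + F\right) \left(F - 5\right) = \left(F + W\right) \left(-5 + F\right) = \left(-5 + F\right) \left(F + W\right)$)
$\frac{1}{j{\left(-79,J{\left(-2,-1 \right)} \right)}} = \frac{1}{\left(-2\right)^{2} - -10 - -395 - -158} = \frac{1}{4 + 10 + 395 + 158} = \frac{1}{567}$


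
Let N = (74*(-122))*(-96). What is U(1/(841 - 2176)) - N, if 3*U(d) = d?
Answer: -3471085441/4005 ≈ -8.6669e+5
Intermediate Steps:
U(d) = d/3
N = 866688 (N = -9028*(-96) = 866688)
U(1/(841 - 2176)) - N = 1/(3*(841 - 2176)) - 1*866688 = (1/3)/(-1335) - 866688 = (1/3)*(-1/1335) - 866688 = -1/4005 - 866688 = -3471085441/4005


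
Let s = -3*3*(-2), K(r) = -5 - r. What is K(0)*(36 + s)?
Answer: -270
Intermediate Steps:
s = 18 (s = -9*(-2) = 18)
K(0)*(36 + s) = (-5 - 1*0)*(36 + 18) = (-5 + 0)*54 = -5*54 = -270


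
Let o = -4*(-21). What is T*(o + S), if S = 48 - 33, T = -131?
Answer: -12969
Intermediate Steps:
o = 84
S = 15
T*(o + S) = -131*(84 + 15) = -131*99 = -12969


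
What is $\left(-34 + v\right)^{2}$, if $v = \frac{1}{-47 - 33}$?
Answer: $\frac{7403841}{6400} \approx 1156.8$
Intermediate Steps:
$v = - \frac{1}{80}$ ($v = \frac{1}{-80} = - \frac{1}{80} \approx -0.0125$)
$\left(-34 + v\right)^{2} = \left(-34 - \frac{1}{80}\right)^{2} = \left(- \frac{2721}{80}\right)^{2} = \frac{7403841}{6400}$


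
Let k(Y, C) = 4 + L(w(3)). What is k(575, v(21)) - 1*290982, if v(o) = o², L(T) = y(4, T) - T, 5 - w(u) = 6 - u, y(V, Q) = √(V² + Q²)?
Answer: -290980 + 2*√5 ≈ -2.9098e+5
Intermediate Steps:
y(V, Q) = √(Q² + V²)
w(u) = -1 + u (w(u) = 5 - (6 - u) = 5 + (-6 + u) = -1 + u)
L(T) = √(16 + T²) - T (L(T) = √(T² + 4²) - T = √(T² + 16) - T = √(16 + T²) - T)
k(Y, C) = 2 + 2*√5 (k(Y, C) = 4 + (√(16 + (-1 + 3)²) - (-1 + 3)) = 4 + (√(16 + 2²) - 1*2) = 4 + (√(16 + 4) - 2) = 4 + (√20 - 2) = 4 + (2*√5 - 2) = 4 + (-2 + 2*√5) = 2 + 2*√5)
k(575, v(21)) - 1*290982 = (2 + 2*√5) - 1*290982 = (2 + 2*√5) - 290982 = -290980 + 2*√5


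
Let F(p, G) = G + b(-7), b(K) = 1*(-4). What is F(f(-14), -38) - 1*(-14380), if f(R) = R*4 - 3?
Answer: 14338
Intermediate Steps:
b(K) = -4
f(R) = -3 + 4*R (f(R) = 4*R - 3 = -3 + 4*R)
F(p, G) = -4 + G (F(p, G) = G - 4 = -4 + G)
F(f(-14), -38) - 1*(-14380) = (-4 - 38) - 1*(-14380) = -42 + 14380 = 14338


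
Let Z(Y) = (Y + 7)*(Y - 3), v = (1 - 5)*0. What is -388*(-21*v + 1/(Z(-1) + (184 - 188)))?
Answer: 97/7 ≈ 13.857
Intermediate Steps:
v = 0 (v = -4*0 = 0)
Z(Y) = (-3 + Y)*(7 + Y) (Z(Y) = (7 + Y)*(-3 + Y) = (-3 + Y)*(7 + Y))
-388*(-21*v + 1/(Z(-1) + (184 - 188))) = -388*(-21*0 + 1/((-21 + (-1)² + 4*(-1)) + (184 - 188))) = -388*(0 + 1/((-21 + 1 - 4) - 4)) = -388*(0 + 1/(-24 - 4)) = -388*(0 + 1/(-28)) = -388*(0 - 1/28) = -388*(-1/28) = 97/7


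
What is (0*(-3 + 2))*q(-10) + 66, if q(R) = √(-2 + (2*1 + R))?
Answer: 66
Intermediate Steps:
q(R) = √R (q(R) = √(-2 + (2 + R)) = √R)
(0*(-3 + 2))*q(-10) + 66 = (0*(-3 + 2))*√(-10) + 66 = (0*(-1))*(I*√10) + 66 = 0*(I*√10) + 66 = 0 + 66 = 66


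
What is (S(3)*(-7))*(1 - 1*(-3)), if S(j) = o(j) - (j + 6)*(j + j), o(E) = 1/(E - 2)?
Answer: 1484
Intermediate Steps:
o(E) = 1/(-2 + E)
S(j) = 1/(-2 + j) - 2*j*(6 + j) (S(j) = 1/(-2 + j) - (j + 6)*(j + j) = 1/(-2 + j) - (6 + j)*2*j = 1/(-2 + j) - 2*j*(6 + j))
(S(3)*(-7))*(1 - 1*(-3)) = (((1 - 2*3*(-2 + 3)*(6 + 3))/(-2 + 3))*(-7))*(1 - 1*(-3)) = (((1 - 2*3*1*9)/1)*(-7))*(1 + 3) = ((1*(1 - 54))*(-7))*4 = ((1*(-53))*(-7))*4 = -53*(-7)*4 = 371*4 = 1484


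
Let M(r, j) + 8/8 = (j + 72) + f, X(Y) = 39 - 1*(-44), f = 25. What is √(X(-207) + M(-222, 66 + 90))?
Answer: √335 ≈ 18.303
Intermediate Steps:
X(Y) = 83 (X(Y) = 39 + 44 = 83)
M(r, j) = 96 + j (M(r, j) = -1 + ((j + 72) + 25) = -1 + ((72 + j) + 25) = -1 + (97 + j) = 96 + j)
√(X(-207) + M(-222, 66 + 90)) = √(83 + (96 + (66 + 90))) = √(83 + (96 + 156)) = √(83 + 252) = √335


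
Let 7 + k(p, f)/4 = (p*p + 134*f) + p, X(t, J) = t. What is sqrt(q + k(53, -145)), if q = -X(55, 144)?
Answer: I*sqrt(66355) ≈ 257.59*I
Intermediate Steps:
k(p, f) = -28 + 4*p + 4*p**2 + 536*f (k(p, f) = -28 + 4*((p*p + 134*f) + p) = -28 + 4*((p**2 + 134*f) + p) = -28 + 4*(p + p**2 + 134*f) = -28 + (4*p + 4*p**2 + 536*f) = -28 + 4*p + 4*p**2 + 536*f)
q = -55 (q = -1*55 = -55)
sqrt(q + k(53, -145)) = sqrt(-55 + (-28 + 4*53 + 4*53**2 + 536*(-145))) = sqrt(-55 + (-28 + 212 + 4*2809 - 77720)) = sqrt(-55 + (-28 + 212 + 11236 - 77720)) = sqrt(-55 - 66300) = sqrt(-66355) = I*sqrt(66355)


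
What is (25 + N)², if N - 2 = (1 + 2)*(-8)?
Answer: 9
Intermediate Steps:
N = -22 (N = 2 + (1 + 2)*(-8) = 2 + 3*(-8) = 2 - 24 = -22)
(25 + N)² = (25 - 22)² = 3² = 9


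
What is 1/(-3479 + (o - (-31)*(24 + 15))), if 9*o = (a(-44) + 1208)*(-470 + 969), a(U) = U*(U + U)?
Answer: 9/2514490 ≈ 3.5793e-6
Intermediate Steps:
a(U) = 2*U² (a(U) = U*(2*U) = 2*U²)
o = 2534920/9 (o = ((2*(-44)² + 1208)*(-470 + 969))/9 = ((2*1936 + 1208)*499)/9 = ((3872 + 1208)*499)/9 = (5080*499)/9 = (⅑)*2534920 = 2534920/9 ≈ 2.8166e+5)
1/(-3479 + (o - (-31)*(24 + 15))) = 1/(-3479 + (2534920/9 - (-31)*(24 + 15))) = 1/(-3479 + (2534920/9 - (-31)*39)) = 1/(-3479 + (2534920/9 - 1*(-1209))) = 1/(-3479 + (2534920/9 + 1209)) = 1/(-3479 + 2545801/9) = 1/(2514490/9) = 9/2514490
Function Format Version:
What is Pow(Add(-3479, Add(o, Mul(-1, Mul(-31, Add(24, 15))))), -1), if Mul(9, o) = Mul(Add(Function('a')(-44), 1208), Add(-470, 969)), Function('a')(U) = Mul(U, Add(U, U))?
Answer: Rational(9, 2514490) ≈ 3.5793e-6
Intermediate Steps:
Function('a')(U) = Mul(2, Pow(U, 2)) (Function('a')(U) = Mul(U, Mul(2, U)) = Mul(2, Pow(U, 2)))
o = Rational(2534920, 9) (o = Mul(Rational(1, 9), Mul(Add(Mul(2, Pow(-44, 2)), 1208), Add(-470, 969))) = Mul(Rational(1, 9), Mul(Add(Mul(2, 1936), 1208), 499)) = Mul(Rational(1, 9), Mul(Add(3872, 1208), 499)) = Mul(Rational(1, 9), Mul(5080, 499)) = Mul(Rational(1, 9), 2534920) = Rational(2534920, 9) ≈ 2.8166e+5)
Pow(Add(-3479, Add(o, Mul(-1, Mul(-31, Add(24, 15))))), -1) = Pow(Add(-3479, Add(Rational(2534920, 9), Mul(-1, Mul(-31, Add(24, 15))))), -1) = Pow(Add(-3479, Add(Rational(2534920, 9), Mul(-1, Mul(-31, 39)))), -1) = Pow(Add(-3479, Add(Rational(2534920, 9), Mul(-1, -1209))), -1) = Pow(Add(-3479, Add(Rational(2534920, 9), 1209)), -1) = Pow(Add(-3479, Rational(2545801, 9)), -1) = Pow(Rational(2514490, 9), -1) = Rational(9, 2514490)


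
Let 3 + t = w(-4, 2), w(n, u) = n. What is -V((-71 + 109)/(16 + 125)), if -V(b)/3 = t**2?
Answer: 147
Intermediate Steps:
t = -7 (t = -3 - 4 = -7)
V(b) = -147 (V(b) = -3*(-7)**2 = -3*49 = -147)
-V((-71 + 109)/(16 + 125)) = -1*(-147) = 147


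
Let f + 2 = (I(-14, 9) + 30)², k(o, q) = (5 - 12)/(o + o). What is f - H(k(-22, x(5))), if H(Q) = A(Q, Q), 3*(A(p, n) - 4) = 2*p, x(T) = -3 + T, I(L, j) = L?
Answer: 16493/66 ≈ 249.89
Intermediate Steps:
k(o, q) = -7/(2*o) (k(o, q) = -7*1/(2*o) = -7/(2*o))
A(p, n) = 4 + 2*p/3 (A(p, n) = 4 + (2*p)/3 = 4 + 2*p/3)
H(Q) = 4 + 2*Q/3
f = 254 (f = -2 + (-14 + 30)² = -2 + 16² = -2 + 256 = 254)
f - H(k(-22, x(5))) = 254 - (4 + 2*(-7/2/(-22))/3) = 254 - (4 + 2*(-7/2*(-1/22))/3) = 254 - (4 + (⅔)*(7/44)) = 254 - (4 + 7/66) = 254 - 1*271/66 = 254 - 271/66 = 16493/66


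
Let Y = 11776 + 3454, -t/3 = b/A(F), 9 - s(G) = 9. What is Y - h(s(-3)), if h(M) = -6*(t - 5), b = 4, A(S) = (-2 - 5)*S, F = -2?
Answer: 106364/7 ≈ 15195.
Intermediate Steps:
s(G) = 0 (s(G) = 9 - 1*9 = 9 - 9 = 0)
A(S) = -7*S
t = -6/7 (t = -12/((-7*(-2))) = -12/14 = -3*2/7 = -6/7 ≈ -0.85714)
h(M) = 246/7 (h(M) = -6*(-6/7 - 5) = -6*(-41/7) = 246/7)
Y = 15230
Y - h(s(-3)) = 15230 - 1*246/7 = 15230 - 246/7 = 106364/7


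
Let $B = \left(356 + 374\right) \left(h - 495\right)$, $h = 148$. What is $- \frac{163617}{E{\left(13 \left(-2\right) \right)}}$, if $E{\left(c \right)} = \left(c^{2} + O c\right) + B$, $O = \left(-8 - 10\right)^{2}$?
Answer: $\frac{163617}{261058} \approx 0.62675$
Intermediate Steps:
$B = -253310$ ($B = \left(356 + 374\right) \left(148 - 495\right) = 730 \left(-347\right) = -253310$)
$O = 324$ ($O = \left(-18\right)^{2} = 324$)
$E{\left(c \right)} = -253310 + c^{2} + 324 c$ ($E{\left(c \right)} = \left(c^{2} + 324 c\right) - 253310 = -253310 + c^{2} + 324 c$)
$- \frac{163617}{E{\left(13 \left(-2\right) \right)}} = - \frac{163617}{-253310 + \left(13 \left(-2\right)\right)^{2} + 324 \cdot 13 \left(-2\right)} = - \frac{163617}{-253310 + \left(-26\right)^{2} + 324 \left(-26\right)} = - \frac{163617}{-253310 + 676 - 8424} = - \frac{163617}{-261058} = \left(-163617\right) \left(- \frac{1}{261058}\right) = \frac{163617}{261058}$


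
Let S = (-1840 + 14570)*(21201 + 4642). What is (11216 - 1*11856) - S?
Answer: -328982030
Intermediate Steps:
S = 328981390 (S = 12730*25843 = 328981390)
(11216 - 1*11856) - S = (11216 - 1*11856) - 1*328981390 = (11216 - 11856) - 328981390 = -640 - 328981390 = -328982030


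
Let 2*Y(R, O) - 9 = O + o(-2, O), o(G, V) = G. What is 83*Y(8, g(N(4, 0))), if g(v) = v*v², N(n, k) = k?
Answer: 581/2 ≈ 290.50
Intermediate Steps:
g(v) = v³
Y(R, O) = 7/2 + O/2 (Y(R, O) = 9/2 + (O - 2)/2 = 9/2 + (-2 + O)/2 = 9/2 + (-1 + O/2) = 7/2 + O/2)
83*Y(8, g(N(4, 0))) = 83*(7/2 + (½)*0³) = 83*(7/2 + (½)*0) = 83*(7/2 + 0) = 83*(7/2) = 581/2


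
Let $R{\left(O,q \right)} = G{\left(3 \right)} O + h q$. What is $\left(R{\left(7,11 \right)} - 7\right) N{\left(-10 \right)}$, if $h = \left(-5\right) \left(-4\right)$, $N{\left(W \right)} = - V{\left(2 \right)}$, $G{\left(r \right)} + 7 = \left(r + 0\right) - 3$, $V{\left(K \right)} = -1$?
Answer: $164$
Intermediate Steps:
$G{\left(r \right)} = -10 + r$ ($G{\left(r \right)} = -7 + \left(\left(r + 0\right) - 3\right) = -7 + \left(r - 3\right) = -7 + \left(-3 + r\right) = -10 + r$)
$N{\left(W \right)} = 1$ ($N{\left(W \right)} = \left(-1\right) \left(-1\right) = 1$)
$h = 20$
$R{\left(O,q \right)} = - 7 O + 20 q$ ($R{\left(O,q \right)} = \left(-10 + 3\right) O + 20 q = - 7 O + 20 q$)
$\left(R{\left(7,11 \right)} - 7\right) N{\left(-10 \right)} = \left(\left(\left(-7\right) 7 + 20 \cdot 11\right) - 7\right) 1 = \left(\left(-49 + 220\right) - 7\right) 1 = \left(171 - 7\right) 1 = 164 \cdot 1 = 164$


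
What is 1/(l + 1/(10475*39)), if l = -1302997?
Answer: -408525/532306849424 ≈ -7.6746e-7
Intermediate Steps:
1/(l + 1/(10475*39)) = 1/(-1302997 + 1/(10475*39)) = 1/(-1302997 + 1/408525) = 1/(-532306849424/408525) = -408525/532306849424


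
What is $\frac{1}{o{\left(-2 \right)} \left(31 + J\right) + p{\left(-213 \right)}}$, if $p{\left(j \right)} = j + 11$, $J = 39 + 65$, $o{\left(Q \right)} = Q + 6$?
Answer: $\frac{1}{338} \approx 0.0029586$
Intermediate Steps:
$o{\left(Q \right)} = 6 + Q$
$J = 104$
$p{\left(j \right)} = 11 + j$
$\frac{1}{o{\left(-2 \right)} \left(31 + J\right) + p{\left(-213 \right)}} = \frac{1}{\left(6 - 2\right) \left(31 + 104\right) + \left(11 - 213\right)} = \frac{1}{4 \cdot 135 - 202} = \frac{1}{540 - 202} = \frac{1}{338}$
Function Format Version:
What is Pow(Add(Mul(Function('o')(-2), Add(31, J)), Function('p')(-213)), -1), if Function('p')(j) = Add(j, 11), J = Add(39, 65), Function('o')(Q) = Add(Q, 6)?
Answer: Rational(1, 338) ≈ 0.0029586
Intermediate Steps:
Function('o')(Q) = Add(6, Q)
J = 104
Function('p')(j) = Add(11, j)
Pow(Add(Mul(Function('o')(-2), Add(31, J)), Function('p')(-213)), -1) = Pow(Add(Mul(Add(6, -2), Add(31, 104)), Add(11, -213)), -1) = Pow(Add(Mul(4, 135), -202), -1) = Pow(Add(540, -202), -1) = Pow(338, -1) = Rational(1, 338)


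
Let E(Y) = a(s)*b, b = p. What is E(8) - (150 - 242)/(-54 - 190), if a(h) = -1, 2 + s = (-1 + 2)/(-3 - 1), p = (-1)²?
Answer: -84/61 ≈ -1.3770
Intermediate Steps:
p = 1
s = -9/4 (s = -2 + (-1 + 2)/(-3 - 1) = -2 + 1/(-4) = -2 + 1*(-¼) = -2 - ¼ = -9/4 ≈ -2.2500)
b = 1
E(Y) = -1 (E(Y) = -1*1 = -1)
E(8) - (150 - 242)/(-54 - 190) = -1 - (150 - 242)/(-54 - 190) = -1 - (-92)/(-244) = -1 - (-92)*(-1)/244 = -1 - 1*23/61 = -1 - 23/61 = -84/61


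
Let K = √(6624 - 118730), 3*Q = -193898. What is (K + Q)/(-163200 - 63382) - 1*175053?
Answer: -59495691320/339873 - I*√112106/226582 ≈ -1.7505e+5 - 0.0014777*I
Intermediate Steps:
Q = -193898/3 (Q = (⅓)*(-193898) = -193898/3 ≈ -64633.)
K = I*√112106 (K = √(-112106) = I*√112106 ≈ 334.82*I)
(K + Q)/(-163200 - 63382) - 1*175053 = (I*√112106 - 193898/3)/(-163200 - 63382) - 1*175053 = (-193898/3 + I*√112106)/(-226582) - 175053 = (-193898/3 + I*√112106)*(-1/226582) - 175053 = (96949/339873 - I*√112106/226582) - 175053 = -59495691320/339873 - I*√112106/226582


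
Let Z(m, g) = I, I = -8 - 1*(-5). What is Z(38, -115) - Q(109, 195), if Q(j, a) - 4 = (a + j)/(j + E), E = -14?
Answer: -51/5 ≈ -10.200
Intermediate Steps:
I = -3 (I = -8 + 5 = -3)
Z(m, g) = -3
Q(j, a) = 4 + (a + j)/(-14 + j) (Q(j, a) = 4 + (a + j)/(j - 14) = 4 + (a + j)/(-14 + j))
Z(38, -115) - Q(109, 195) = -3 - (-56 + 195 + 5*109)/(-14 + 109) = -3 - (-56 + 195 + 545)/95 = -3 - 684/95 = -3 - 1*36/5 = -3 - 36/5 = -51/5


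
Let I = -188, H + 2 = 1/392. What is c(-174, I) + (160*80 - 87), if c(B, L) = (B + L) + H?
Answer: 4840809/392 ≈ 12349.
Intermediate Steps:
H = -783/392 (H = -2 + 1/392 = -783/392 ≈ -1.9974)
c(B, L) = -783/392 + B + L (c(B, L) = (B + L) - 783/392 = -783/392 + B + L)
c(-174, I) + (160*80 - 87) = (-783/392 - 174 - 188) + (160*80 - 87) = -142687/392 + (12800 - 87) = -142687/392 + 12713 = 4840809/392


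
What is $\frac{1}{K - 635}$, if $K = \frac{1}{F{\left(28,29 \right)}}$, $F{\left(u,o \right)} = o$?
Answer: $- \frac{29}{18414} \approx -0.0015749$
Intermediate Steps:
$K = \frac{1}{29} \approx 0.034483$
$\frac{1}{K - 635} = \frac{1}{\frac{1}{29} - 635} = \frac{1}{- \frac{18414}{29}} = - \frac{29}{18414}$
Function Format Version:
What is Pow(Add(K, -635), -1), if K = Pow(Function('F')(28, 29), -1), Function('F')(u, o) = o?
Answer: Rational(-29, 18414) ≈ -0.0015749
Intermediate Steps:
K = Rational(1, 29) (K = Pow(29, -1) = Rational(1, 29) ≈ 0.034483)
Pow(Add(K, -635), -1) = Pow(Add(Rational(1, 29), -635), -1) = Pow(Rational(-18414, 29), -1) = Rational(-29, 18414)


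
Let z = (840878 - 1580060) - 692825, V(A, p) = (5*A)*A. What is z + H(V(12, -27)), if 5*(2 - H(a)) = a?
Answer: -1432149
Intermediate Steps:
V(A, p) = 5*A²
z = -1432007 (z = -739182 - 692825 = -1432007)
H(a) = 2 - a/5
z + H(V(12, -27)) = -1432007 + (2 - 12²) = -1432007 + (2 - 144) = -1432007 - 142 = -1432149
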